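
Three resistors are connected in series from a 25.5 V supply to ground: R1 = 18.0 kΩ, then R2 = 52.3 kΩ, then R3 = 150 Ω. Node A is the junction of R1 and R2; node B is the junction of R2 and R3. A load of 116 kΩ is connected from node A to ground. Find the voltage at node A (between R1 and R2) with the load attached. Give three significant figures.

Below node A the series string R2+R3 = 52450 Ω sits in parallel with the 116000 Ω load: 36120 Ω.
V_A = 25.5 × 36120/(18000 + 36120) = 17.0 V.

V ≈ 17.0 V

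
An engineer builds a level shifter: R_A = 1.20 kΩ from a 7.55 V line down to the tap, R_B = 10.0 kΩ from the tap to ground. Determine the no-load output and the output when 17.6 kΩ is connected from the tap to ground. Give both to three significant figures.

Unloaded: 6.74 V; loaded: 6.35 V

Open-circuit: V = 7.55 × 10.0/(1.20 + 10.0) = 6.74 V.
With the load, R_B becomes R_B‖R_L = 6.377 kΩ, so V = 7.55 × 6.377/7.577 = 6.35 V.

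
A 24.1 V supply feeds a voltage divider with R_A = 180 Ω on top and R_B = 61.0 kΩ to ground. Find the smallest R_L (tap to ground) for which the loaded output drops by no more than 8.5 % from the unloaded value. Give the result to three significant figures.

R_L(min) ≈ 1.93 kΩ

Output resistance R_th = R_A‖R_B = (180 × 61000)/61180 = 179.5 Ω.
The fractional drop is R_th/(R_th + R_L); requiring this ≤ 0.0850 gives R_L ≥ R_th(1/0.0850 − 1) = 179.5 × 10.76 = 1.93 kΩ.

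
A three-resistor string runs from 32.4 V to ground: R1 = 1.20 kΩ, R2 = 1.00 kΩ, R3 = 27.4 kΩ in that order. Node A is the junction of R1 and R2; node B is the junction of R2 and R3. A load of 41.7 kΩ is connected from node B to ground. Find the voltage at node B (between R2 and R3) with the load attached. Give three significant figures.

At node B, R3 is in parallel with the load: R3‖R_L = 16.54 kΩ.
Below node A the resistance is R2 + (R3‖R_L) = 17.54 kΩ, so V_A = 32.4 × 17.54/18.74 = 30.32 V.
Then V_B = V_A × (R3‖R_L)/(R2 + R3‖R_L) = 30.32 × 16.54/17.54 = 28.6 V.

V ≈ 28.6 V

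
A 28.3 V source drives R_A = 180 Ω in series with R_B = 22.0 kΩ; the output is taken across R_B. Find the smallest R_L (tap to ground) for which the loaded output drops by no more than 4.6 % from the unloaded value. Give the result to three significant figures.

R_L(min) ≈ 3.70 kΩ

Output resistance R_th = R_A‖R_B = (180 × 22000)/22180 = 178.5 Ω.
The fractional drop is R_th/(R_th + R_L); requiring this ≤ 0.0460 gives R_L ≥ R_th(1/0.0460 − 1) = 178.5 × 20.74 = 3.70 kΩ.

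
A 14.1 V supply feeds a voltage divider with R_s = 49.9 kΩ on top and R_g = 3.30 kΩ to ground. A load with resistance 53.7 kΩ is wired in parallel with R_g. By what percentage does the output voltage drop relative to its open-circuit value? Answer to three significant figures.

5.45 %

The divider's output (Thévenin) resistance is R_s‖R_g = 3.095 kΩ.
Fractional drop under load = R_th/(R_th + R_L) = 3.095 / (3.095 + 53.7) = 0.05450.
So the output falls by 5.45 %.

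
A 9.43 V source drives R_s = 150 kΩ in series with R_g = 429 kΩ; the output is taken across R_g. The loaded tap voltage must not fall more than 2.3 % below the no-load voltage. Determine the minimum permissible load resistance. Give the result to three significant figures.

Output resistance R_th = R_s‖R_g = (150 × 429)/579.0 = 111.1 kΩ.
The fractional drop is R_th/(R_th + R_L); requiring this ≤ 0.0230 gives R_L ≥ R_th(1/0.0230 − 1) = 111.1 × 42.48 = 4.72 MΩ.

R_L(min) ≈ 4.72 MΩ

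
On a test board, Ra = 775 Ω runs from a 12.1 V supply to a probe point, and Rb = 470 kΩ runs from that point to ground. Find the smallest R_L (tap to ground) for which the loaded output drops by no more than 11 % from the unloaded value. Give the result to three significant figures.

R_L(min) ≈ 6.26 kΩ

Output resistance R_th = Ra‖Rb = (775 × 470000)/470800 = 773.7 Ω.
The fractional drop is R_th/(R_th + R_L); requiring this ≤ 0.110 gives R_L ≥ R_th(1/0.110 − 1) = 773.7 × 8.091 = 6.26 kΩ.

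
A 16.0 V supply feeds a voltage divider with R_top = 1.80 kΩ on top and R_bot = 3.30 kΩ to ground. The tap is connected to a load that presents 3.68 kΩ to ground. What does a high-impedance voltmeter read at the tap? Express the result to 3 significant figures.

The load sits in parallel with R_bot: R_bot‖R_L = (3.30 × 3.68) / (3.30 + 3.68) = 1.740 kΩ.
V_out = 16.0 × 1.740 / (1.80 + 1.740) = 16.0 × 1.740/3.540 = 7.86 V.

V_out ≈ 7.86 V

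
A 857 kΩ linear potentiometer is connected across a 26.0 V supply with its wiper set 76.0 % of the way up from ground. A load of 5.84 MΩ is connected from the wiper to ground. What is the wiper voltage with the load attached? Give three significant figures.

V ≈ 19.2 V

The wiper splits the pot into (1−α)R = 205.7 kΩ above and αR = 651.3 kΩ below.
Lower section ‖ load = 586.0 kΩ.
V_wiper = 26.0 × 586.0/(205.7 + 586.0) = 19.2 V.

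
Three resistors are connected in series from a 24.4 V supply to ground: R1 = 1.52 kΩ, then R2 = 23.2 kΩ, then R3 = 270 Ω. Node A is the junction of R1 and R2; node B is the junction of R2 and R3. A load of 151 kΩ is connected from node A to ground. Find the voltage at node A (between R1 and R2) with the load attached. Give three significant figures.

Below node A the series string R2+R3 = 23470 Ω sits in parallel with the 151000 Ω load: 20310 Ω.
V_A = 24.4 × 20310/(1520 + 20310) = 22.7 V.

V ≈ 22.7 V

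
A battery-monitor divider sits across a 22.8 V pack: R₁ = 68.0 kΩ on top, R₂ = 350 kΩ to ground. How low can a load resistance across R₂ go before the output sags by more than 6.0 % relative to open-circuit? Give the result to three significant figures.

Output resistance R_th = R₁‖R₂ = (68.0 × 350)/418.0 = 56.94 kΩ.
The fractional drop is R_th/(R_th + R_L); requiring this ≤ 0.0600 gives R_L ≥ R_th(1/0.0600 − 1) = 56.94 × 15.67 = 892 kΩ.

R_L(min) ≈ 892 kΩ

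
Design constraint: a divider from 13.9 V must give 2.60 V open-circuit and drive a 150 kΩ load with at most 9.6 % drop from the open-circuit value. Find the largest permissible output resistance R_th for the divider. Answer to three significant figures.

R_th ≤ 15.9 kΩ

Loading drop = R_th/(R_th + R_L) ≤ 0.0960, so R_th ≤ R_L · ε/(1−ε) = 150 kΩ × 0.0960/0.9040 = 15.9 kΩ.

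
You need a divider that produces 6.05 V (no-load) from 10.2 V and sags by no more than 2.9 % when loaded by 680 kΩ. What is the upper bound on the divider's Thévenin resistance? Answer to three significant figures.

Loading drop = R_th/(R_th + R_L) ≤ 0.0290, so R_th ≤ R_L · ε/(1−ε) = 680 kΩ × 0.0290/0.9710 = 20.3 kΩ.

R_th ≤ 20.3 kΩ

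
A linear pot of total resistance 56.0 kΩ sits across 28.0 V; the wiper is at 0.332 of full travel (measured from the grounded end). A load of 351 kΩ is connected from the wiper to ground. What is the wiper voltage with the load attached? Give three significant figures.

V ≈ 8.98 V

The wiper splits the pot into (1−α)R = 37.41 kΩ above and αR = 18.59 kΩ below.
Lower section ‖ load = 17.66 kΩ.
V_wiper = 28.0 × 17.66/(37.41 + 17.66) = 8.98 V.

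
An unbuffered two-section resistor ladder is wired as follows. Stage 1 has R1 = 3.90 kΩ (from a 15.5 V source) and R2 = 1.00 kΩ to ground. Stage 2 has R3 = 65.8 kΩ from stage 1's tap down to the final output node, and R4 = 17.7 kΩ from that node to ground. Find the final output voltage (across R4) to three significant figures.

Stage 2 presents R3+R4 = 83.50 kΩ as a load on stage 1's tap.
Stage 1's lower leg becomes R2‖(R3+R4) = 0.9882 kΩ, so V_mid = 15.5 × 0.9882/4.888 = 3.133 V.
Stage 2 is itself unloaded: V_out = V_mid × R4/(R3+R4) = 3.133 × 17.7/83.50 = 0.664 V.

V_out ≈ 0.664 V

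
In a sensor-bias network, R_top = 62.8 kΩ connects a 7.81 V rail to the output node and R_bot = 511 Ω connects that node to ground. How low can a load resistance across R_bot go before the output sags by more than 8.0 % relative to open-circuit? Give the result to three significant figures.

R_L(min) ≈ 5.83 kΩ

Output resistance R_th = R_top‖R_bot = (62800 × 511)/63310 = 506.9 Ω.
The fractional drop is R_th/(R_th + R_L); requiring this ≤ 0.0800 gives R_L ≥ R_th(1/0.0800 − 1) = 506.9 × 11.50 = 5.83 kΩ.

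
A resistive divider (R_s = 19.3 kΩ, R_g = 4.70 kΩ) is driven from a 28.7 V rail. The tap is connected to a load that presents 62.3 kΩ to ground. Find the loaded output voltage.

V_out ≈ 5.30 V

The load sits in parallel with R_g: R_g‖R_L = (4.70 × 62.3) / (4.70 + 62.3) = 4.370 kΩ.
V_out = 28.7 × 4.370 / (19.3 + 4.370) = 28.7 × 4.370/23.67 = 5.30 V.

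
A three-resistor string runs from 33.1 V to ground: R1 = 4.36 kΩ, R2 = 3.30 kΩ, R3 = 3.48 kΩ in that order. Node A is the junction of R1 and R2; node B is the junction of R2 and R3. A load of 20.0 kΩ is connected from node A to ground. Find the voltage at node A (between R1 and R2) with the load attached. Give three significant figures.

V ≈ 17.8 V

Below node A the series string R2+R3 = 6.780 kΩ sits in parallel with the 20.0 kΩ load: 5.063 kΩ.
V_A = 33.1 × 5.063/(4.36 + 5.063) = 17.8 V.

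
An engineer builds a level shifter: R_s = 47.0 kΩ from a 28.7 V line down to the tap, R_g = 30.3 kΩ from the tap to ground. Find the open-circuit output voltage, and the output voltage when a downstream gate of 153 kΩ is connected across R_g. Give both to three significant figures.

Open-circuit: V = 28.7 × 30.3/(47.0 + 30.3) = 11.2 V.
With the load, R_g becomes R_g‖R_L = 25.29 kΩ, so V = 28.7 × 25.29/72.29 = 10.0 V.

Unloaded: 11.2 V; loaded: 10.0 V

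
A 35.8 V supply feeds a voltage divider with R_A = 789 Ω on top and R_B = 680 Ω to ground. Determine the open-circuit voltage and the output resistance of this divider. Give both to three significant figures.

V_th = 16.6 V, R_th = 365 Ω

V_th is the open-circuit tap voltage: 35.8 × 680/(789 + 680) = 16.6 V.
With the supply zeroed, R_A and R_B appear in parallel from the tap: R_th = R_A‖R_B = (789 × 680)/1469 = 365 Ω.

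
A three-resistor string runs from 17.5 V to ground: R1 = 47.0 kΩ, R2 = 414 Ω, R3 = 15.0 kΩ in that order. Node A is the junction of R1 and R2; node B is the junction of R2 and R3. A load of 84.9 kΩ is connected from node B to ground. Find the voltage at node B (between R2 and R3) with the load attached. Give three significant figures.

At node B, R3 is in parallel with the load: R3‖R_L = 12750 Ω.
Below node A the resistance is R2 + (R3‖R_L) = 13160 Ω, so V_A = 17.5 × 13160/60160 = 3.829 V.
Then V_B = V_A × (R3‖R_L)/(R2 + R3‖R_L) = 3.829 × 12750/13160 = 3.71 V.

V ≈ 3.71 V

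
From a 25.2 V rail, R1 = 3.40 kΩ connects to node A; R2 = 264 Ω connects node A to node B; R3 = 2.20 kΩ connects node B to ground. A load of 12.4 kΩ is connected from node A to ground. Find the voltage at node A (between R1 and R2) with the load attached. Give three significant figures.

Below node A the series string R2+R3 = 2464 Ω sits in parallel with the 12400 Ω load: 2056 Ω.
V_A = 25.2 × 2056/(3400 + 2056) = 9.49 V.

V ≈ 9.49 V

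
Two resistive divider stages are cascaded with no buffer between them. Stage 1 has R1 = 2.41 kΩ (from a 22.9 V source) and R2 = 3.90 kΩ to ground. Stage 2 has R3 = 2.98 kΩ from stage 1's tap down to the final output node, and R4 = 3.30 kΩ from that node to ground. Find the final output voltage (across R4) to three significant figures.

V_out ≈ 6.01 V

Stage 2 presents R3+R4 = 6.280 kΩ as a load on stage 1's tap.
Stage 1's lower leg becomes R2‖(R3+R4) = 2.406 kΩ, so V_mid = 22.9 × 2.406/4.816 = 11.44 V.
Stage 2 is itself unloaded: V_out = V_mid × R4/(R3+R4) = 11.44 × 3.30/6.280 = 6.01 V.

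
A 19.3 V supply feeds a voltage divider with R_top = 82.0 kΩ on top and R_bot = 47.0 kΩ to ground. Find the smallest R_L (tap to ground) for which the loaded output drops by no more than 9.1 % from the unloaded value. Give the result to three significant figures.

Output resistance R_th = R_top‖R_bot = (82.0 × 47.0)/129.0 = 29.88 kΩ.
The fractional drop is R_th/(R_th + R_L); requiring this ≤ 0.0910 gives R_L ≥ R_th(1/0.0910 − 1) = 29.88 × 9.989 = 298 kΩ.

R_L(min) ≈ 298 kΩ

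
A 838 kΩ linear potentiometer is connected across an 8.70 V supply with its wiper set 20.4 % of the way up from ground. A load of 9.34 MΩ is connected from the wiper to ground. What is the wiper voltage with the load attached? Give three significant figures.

The wiper splits the pot into (1−α)R = 667.0 kΩ above and αR = 171.0 kΩ below.
Lower section ‖ load = 167.9 kΩ.
V_wiper = 8.70 × 167.9/(667.0 + 167.9) = 1.75 V.

V ≈ 1.75 V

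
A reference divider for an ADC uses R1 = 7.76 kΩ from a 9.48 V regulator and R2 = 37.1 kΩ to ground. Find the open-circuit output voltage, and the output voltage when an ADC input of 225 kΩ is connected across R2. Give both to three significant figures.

Unloaded: 7.84 V; loaded: 7.62 V

Open-circuit: V = 9.48 × 37.1/(7.76 + 37.1) = 7.84 V.
With the load, R2 becomes R2‖R_L = 31.85 kΩ, so V = 9.48 × 31.85/39.61 = 7.62 V.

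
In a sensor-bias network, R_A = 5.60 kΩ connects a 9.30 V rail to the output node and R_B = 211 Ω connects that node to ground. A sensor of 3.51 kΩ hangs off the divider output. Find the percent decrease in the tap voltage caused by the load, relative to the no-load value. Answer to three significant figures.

5.48 %

The divider's output (Thévenin) resistance is R_A‖R_B = 203.3 Ω.
Fractional drop under load = R_th/(R_th + R_L) = 203.3 / (203.3 + 3510) = 0.05476.
So the output falls by 5.48 %.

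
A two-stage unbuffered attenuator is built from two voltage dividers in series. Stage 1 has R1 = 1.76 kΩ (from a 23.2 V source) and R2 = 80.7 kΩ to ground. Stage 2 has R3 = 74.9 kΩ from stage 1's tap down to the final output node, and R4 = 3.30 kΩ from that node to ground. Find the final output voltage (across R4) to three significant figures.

Stage 2 presents R3+R4 = 78.20 kΩ as a load on stage 1's tap.
Stage 1's lower leg becomes R2‖(R3+R4) = 39.72 kΩ, so V_mid = 23.2 × 39.72/41.48 = 22.22 V.
Stage 2 is itself unloaded: V_out = V_mid × R4/(R3+R4) = 22.22 × 3.30/78.20 = 0.937 V.

V_out ≈ 0.937 V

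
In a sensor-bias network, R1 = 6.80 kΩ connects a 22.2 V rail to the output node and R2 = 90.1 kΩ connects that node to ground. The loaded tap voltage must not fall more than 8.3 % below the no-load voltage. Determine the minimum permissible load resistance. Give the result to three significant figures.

Output resistance R_th = R1‖R2 = (6.80 × 90.1)/96.90 = 6.323 kΩ.
The fractional drop is R_th/(R_th + R_L); requiring this ≤ 0.0830 gives R_L ≥ R_th(1/0.0830 − 1) = 6.323 × 11.05 = 69.9 kΩ.

R_L(min) ≈ 69.9 kΩ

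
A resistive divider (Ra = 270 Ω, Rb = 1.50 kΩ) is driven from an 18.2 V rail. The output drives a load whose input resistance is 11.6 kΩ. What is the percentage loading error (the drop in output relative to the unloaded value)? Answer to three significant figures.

1.93 %

The divider's output (Thévenin) resistance is Ra‖Rb = 228.8 Ω.
Fractional drop under load = R_th/(R_th + R_L) = 228.8 / (228.8 + 11600) = 0.01934.
So the output falls by 1.93 %.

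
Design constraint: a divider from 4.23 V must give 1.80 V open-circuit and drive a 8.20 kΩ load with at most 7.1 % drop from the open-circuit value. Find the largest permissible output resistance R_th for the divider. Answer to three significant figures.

R_th ≤ 627 Ω

Loading drop = R_th/(R_th + R_L) ≤ 0.0710, so R_th ≤ R_L · ε/(1−ε) = 8.20 kΩ × 0.0710/0.9290 = 627 Ω.
(Any R1, R2 with R2/(R1+R2) = 0.426 and R1‖R2 ≤ 627 Ω will meet the spec.)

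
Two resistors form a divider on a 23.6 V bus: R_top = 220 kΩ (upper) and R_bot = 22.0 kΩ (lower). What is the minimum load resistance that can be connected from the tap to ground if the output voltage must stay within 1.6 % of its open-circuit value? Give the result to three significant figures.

Output resistance R_th = R_top‖R_bot = (220 × 22.0)/242.0 = 20.00 kΩ.
The fractional drop is R_th/(R_th + R_L); requiring this ≤ 0.0160 gives R_L ≥ R_th(1/0.0160 − 1) = 20.00 × 61.50 = 1.23 MΩ.

R_L(min) ≈ 1.23 MΩ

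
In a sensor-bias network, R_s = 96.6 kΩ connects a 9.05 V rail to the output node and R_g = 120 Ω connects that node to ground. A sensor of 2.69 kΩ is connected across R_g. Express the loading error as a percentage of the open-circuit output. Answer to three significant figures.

The divider's output (Thévenin) resistance is R_s‖R_g = 119.9 Ω.
Fractional drop under load = R_th/(R_th + R_L) = 119.9 / (119.9 + 2690) = 0.04265.
So the output falls by 4.27 %.

4.27 %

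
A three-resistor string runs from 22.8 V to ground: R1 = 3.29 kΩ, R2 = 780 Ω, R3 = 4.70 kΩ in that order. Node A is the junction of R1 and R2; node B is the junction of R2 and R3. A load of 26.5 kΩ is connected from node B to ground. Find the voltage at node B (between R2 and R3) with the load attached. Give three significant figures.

At node B, R3 is in parallel with the load: R3‖R_L = 3992 Ω.
Below node A the resistance is R2 + (R3‖R_L) = 4772 Ω, so V_A = 22.8 × 4772/8062 = 13.50 V.
Then V_B = V_A × (R3‖R_L)/(R2 + R3‖R_L) = 13.50 × 3992/4772 = 11.3 V.

V ≈ 11.3 V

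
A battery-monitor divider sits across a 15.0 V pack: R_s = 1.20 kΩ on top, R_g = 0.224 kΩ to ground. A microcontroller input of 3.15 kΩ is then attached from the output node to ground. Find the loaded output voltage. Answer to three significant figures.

The load sits in parallel with R_g: R_g‖R_L = (224 × 3150) / (224 + 3150) = 209.1 Ω.
V_out = 15.0 × 209.1 / (1200 + 209.1) = 15.0 × 209.1/1409 = 2.23 V.

V_out ≈ 2.23 V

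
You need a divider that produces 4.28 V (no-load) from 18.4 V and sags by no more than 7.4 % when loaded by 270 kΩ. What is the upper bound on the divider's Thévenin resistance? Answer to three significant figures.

Loading drop = R_th/(R_th + R_L) ≤ 0.0740, so R_th ≤ R_L · ε/(1−ε) = 270 kΩ × 0.0740/0.9260 = 21.6 kΩ.
(Any R1, R2 with R2/(R1+R2) = 0.233 and R1‖R2 ≤ 21.6 kΩ will meet the spec.)

R_th ≤ 21.6 kΩ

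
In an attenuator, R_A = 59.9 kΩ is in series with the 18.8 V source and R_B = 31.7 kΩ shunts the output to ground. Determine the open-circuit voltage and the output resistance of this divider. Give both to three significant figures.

V_th = 6.51 V, R_th = 20.7 kΩ

V_th is the open-circuit tap voltage: 18.8 × 31.7/(59.9 + 31.7) = 6.51 V.
With the supply zeroed, R_A and R_B appear in parallel from the tap: R_th = R_A‖R_B = (59.9 × 31.7)/91.60 = 20.7 kΩ.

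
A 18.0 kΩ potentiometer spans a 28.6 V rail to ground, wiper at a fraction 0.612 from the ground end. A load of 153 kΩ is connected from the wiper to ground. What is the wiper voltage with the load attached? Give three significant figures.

The wiper splits the pot into (1−α)R = 6.984 kΩ above and αR = 11.02 kΩ below.
Lower section ‖ load = 10.28 kΩ.
V_wiper = 28.6 × 10.28/(6.984 + 10.28) = 17.0 V.

V ≈ 17.0 V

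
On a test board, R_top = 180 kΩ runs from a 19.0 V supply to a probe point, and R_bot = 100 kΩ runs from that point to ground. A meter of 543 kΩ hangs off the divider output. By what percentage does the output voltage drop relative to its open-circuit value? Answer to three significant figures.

Unloaded V = 19.0 × 100/280.0 = 6.7857 V.
Loaded: R_bot‖R_L = 84.45 kΩ, giving V = 19.0 × 84.45/264.4 = 6.0674 V.
Drop = (6.7857 − 6.0674) / 6.7857 = 10.6 %.

10.6 %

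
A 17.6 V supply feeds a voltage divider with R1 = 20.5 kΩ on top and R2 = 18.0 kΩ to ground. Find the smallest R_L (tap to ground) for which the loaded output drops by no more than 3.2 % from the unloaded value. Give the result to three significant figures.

R_L(min) ≈ 290 kΩ

Output resistance R_th = R1‖R2 = (20.5 × 18.0)/38.50 = 9.584 kΩ.
The fractional drop is R_th/(R_th + R_L); requiring this ≤ 0.0320 gives R_L ≥ R_th(1/0.0320 − 1) = 9.584 × 30.25 = 290 kΩ.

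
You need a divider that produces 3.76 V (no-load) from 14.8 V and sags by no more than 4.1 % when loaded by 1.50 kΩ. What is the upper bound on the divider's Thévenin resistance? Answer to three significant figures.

Loading drop = R_th/(R_th + R_L) ≤ 0.0410, so R_th ≤ R_L · ε/(1−ε) = 1.50 kΩ × 0.0410/0.9590 = 64.1 Ω.

R_th ≤ 64.1 Ω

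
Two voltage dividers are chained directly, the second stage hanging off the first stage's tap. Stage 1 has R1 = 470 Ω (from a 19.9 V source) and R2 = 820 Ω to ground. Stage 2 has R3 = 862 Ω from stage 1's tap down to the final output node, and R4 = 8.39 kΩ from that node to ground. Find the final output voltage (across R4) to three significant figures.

Stage 2 presents R3+R4 = 9252 Ω as a load on stage 1's tap.
Stage 1's lower leg becomes R2‖(R3+R4) = 753.2 Ω, so V_mid = 19.9 × 753.2/1223 = 12.25 V.
Stage 2 is itself unloaded: V_out = V_mid × R4/(R3+R4) = 12.25 × 8390/9252 = 11.1 V.

V_out ≈ 11.1 V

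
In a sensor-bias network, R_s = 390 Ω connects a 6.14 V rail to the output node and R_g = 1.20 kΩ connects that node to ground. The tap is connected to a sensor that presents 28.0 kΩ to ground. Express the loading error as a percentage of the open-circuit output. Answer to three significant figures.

The divider's output (Thévenin) resistance is R_s‖R_g = 294.3 Ω.
Fractional drop under load = R_th/(R_th + R_L) = 294.3 / (294.3 + 28000) = 0.01040.
So the output falls by 1.04 %.

1.04 %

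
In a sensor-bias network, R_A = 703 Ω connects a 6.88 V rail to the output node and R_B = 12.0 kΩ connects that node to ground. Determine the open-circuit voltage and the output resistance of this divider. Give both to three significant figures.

V_th is the open-circuit tap voltage: 6.88 × 12000/(703 + 12000) = 6.50 V.
With the supply zeroed, R_A and R_B appear in parallel from the tap: R_th = R_A‖R_B = (703 × 12000)/12700 = 664 Ω.

V_th = 6.50 V, R_th = 664 Ω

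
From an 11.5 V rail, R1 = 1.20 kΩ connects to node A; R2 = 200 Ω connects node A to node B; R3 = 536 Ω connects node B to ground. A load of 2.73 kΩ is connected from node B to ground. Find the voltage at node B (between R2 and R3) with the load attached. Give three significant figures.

At node B, R3 is in parallel with the load: R3‖R_L = 448.0 Ω.
Below node A the resistance is R2 + (R3‖R_L) = 648.0 Ω, so V_A = 11.5 × 648.0/1848 = 4.033 V.
Then V_B = V_A × (R3‖R_L)/(R2 + R3‖R_L) = 4.033 × 448.0/648.0 = 2.79 V.

V ≈ 2.79 V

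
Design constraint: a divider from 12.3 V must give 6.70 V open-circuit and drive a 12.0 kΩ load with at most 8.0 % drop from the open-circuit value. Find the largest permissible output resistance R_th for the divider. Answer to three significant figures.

R_th ≤ 1.04 kΩ

Loading drop = R_th/(R_th + R_L) ≤ 0.0800, so R_th ≤ R_L · ε/(1−ε) = 12.0 kΩ × 0.0800/0.9200 = 1.04 kΩ.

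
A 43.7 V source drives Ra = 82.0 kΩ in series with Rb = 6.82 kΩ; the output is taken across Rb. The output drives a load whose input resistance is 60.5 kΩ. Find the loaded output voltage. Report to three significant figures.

V_out ≈ 3.04 V

The load sits in parallel with Rb: Rb‖R_L = (6.82 × 60.5) / (6.82 + 60.5) = 6.129 kΩ.
V_out = 43.7 × 6.129 / (82.0 + 6.129) = 43.7 × 6.129/88.13 = 3.04 V.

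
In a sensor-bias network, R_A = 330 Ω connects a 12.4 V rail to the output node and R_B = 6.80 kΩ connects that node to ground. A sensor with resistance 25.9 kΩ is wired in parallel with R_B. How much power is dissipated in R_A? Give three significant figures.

Total resistance from the source is R_A + (R_B‖R_L) = 5716 Ω, so I = 12.4/5716 Ω = 2.169 mA.
P = I²·R_A = (2.169 mA)² × 330 Ω = 1.55 mW.

P ≈ 1.55 mW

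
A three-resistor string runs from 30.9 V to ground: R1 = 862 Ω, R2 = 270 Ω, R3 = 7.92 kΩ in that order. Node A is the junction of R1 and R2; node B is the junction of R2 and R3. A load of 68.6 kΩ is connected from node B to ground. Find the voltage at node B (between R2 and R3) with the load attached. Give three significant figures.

At node B, R3 is in parallel with the load: R3‖R_L = 7100 Ω.
Below node A the resistance is R2 + (R3‖R_L) = 7370 Ω, so V_A = 30.9 × 7370/8232 = 27.66 V.
Then V_B = V_A × (R3‖R_L)/(R2 + R3‖R_L) = 27.66 × 7100/7370 = 26.7 V.

V ≈ 26.7 V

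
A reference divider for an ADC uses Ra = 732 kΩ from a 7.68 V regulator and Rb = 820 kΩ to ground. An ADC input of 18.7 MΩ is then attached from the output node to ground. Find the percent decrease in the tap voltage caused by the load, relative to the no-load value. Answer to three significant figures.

2.03 %

The divider's output (Thévenin) resistance is Ra‖Rb = 386.8 kΩ.
Fractional drop under load = R_th/(R_th + R_L) = 386.8 / (386.8 + 18700) = 0.02026.
So the output falls by 2.03 %.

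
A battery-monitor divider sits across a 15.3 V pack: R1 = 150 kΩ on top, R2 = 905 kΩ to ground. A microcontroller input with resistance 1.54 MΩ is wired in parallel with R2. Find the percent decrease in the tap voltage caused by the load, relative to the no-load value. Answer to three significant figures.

The divider's output (Thévenin) resistance is R1‖R2 = 128.7 kΩ.
Fractional drop under load = R_th/(R_th + R_L) = 128.7 / (128.7 + 1540) = 0.07711.
So the output falls by 7.71 %.

7.71 %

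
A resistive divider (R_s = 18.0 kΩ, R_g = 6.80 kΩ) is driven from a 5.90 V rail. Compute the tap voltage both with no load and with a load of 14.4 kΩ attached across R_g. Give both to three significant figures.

Open-circuit: V = 5.90 × 6.80/(18.0 + 6.80) = 1.62 V.
With the load, R_g becomes R_g‖R_L = 4.619 kΩ, so V = 5.90 × 4.619/22.62 = 1.20 V.

Unloaded: 1.62 V; loaded: 1.20 V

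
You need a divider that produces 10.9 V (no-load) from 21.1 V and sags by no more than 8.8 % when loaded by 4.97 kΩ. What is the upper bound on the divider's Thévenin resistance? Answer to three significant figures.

R_th ≤ 480 Ω

Loading drop = R_th/(R_th + R_L) ≤ 0.0880, so R_th ≤ R_L · ε/(1−ε) = 4.97 kΩ × 0.0880/0.9120 = 480 Ω.
(Any R1, R2 with R2/(R1+R2) = 0.517 and R1‖R2 ≤ 480 Ω will meet the spec.)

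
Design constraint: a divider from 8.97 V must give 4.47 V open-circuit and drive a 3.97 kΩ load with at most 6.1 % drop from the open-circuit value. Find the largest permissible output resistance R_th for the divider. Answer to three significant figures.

R_th ≤ 258 Ω

Loading drop = R_th/(R_th + R_L) ≤ 0.0610, so R_th ≤ R_L · ε/(1−ε) = 3.97 kΩ × 0.0610/0.9390 = 258 Ω.
(Any R1, R2 with R2/(R1+R2) = 0.498 and R1‖R2 ≤ 258 Ω will meet the spec.)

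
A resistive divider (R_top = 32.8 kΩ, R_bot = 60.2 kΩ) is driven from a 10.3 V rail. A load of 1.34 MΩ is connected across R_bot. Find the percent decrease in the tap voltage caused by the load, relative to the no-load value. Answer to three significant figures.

The divider's output (Thévenin) resistance is R_top‖R_bot = 21.23 kΩ.
Fractional drop under load = R_th/(R_th + R_L) = 21.23 / (21.23 + 1340) = 0.01560.
So the output falls by 1.56 %.

1.56 %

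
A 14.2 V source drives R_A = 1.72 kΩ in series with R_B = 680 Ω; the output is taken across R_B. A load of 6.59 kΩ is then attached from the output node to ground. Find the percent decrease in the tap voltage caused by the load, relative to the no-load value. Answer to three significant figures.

6.89 %

The divider's output (Thévenin) resistance is R_A‖R_B = 487.3 Ω.
Fractional drop under load = R_th/(R_th + R_L) = 487.3 / (487.3 + 6590) = 0.06886.
So the output falls by 6.89 %.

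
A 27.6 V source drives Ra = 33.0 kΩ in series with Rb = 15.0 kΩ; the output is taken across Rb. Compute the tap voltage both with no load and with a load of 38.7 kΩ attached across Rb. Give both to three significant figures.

Open-circuit: V = 27.6 × 15.0/(33.0 + 15.0) = 8.62 V.
With the load, Rb becomes Rb‖R_L = 10.81 kΩ, so V = 27.6 × 10.81/43.81 = 6.81 V.

Unloaded: 8.62 V; loaded: 6.81 V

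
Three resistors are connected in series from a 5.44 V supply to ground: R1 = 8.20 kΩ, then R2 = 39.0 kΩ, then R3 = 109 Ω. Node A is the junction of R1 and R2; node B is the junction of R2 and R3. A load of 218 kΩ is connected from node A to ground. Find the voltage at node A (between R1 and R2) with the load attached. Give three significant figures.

V ≈ 4.36 V

Below node A the series string R2+R3 = 39110 Ω sits in parallel with the 218000 Ω load: 33160 Ω.
V_A = 5.44 × 33160/(8200 + 33160) = 4.36 V.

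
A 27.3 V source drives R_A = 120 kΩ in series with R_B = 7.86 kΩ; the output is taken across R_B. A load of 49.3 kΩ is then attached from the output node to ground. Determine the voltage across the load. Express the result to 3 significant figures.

The load sits in parallel with R_B: R_B‖R_L = (7.86 × 49.3) / (7.86 + 49.3) = 6.779 kΩ.
V_out = 27.3 × 6.779 / (120 + 6.779) = 27.3 × 6.779/126.8 = 1.46 V.
(Unloaded it would have been 1.68 V.)

V_out ≈ 1.46 V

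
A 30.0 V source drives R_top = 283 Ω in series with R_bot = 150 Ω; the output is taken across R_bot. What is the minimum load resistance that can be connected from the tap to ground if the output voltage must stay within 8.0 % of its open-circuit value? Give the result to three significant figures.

Output resistance R_th = R_top‖R_bot = (283 × 150)/433.0 = 98.04 Ω.
The fractional drop is R_th/(R_th + R_L); requiring this ≤ 0.0800 gives R_L ≥ R_th(1/0.0800 − 1) = 98.04 × 11.50 = 1.13 kΩ.

R_L(min) ≈ 1.13 kΩ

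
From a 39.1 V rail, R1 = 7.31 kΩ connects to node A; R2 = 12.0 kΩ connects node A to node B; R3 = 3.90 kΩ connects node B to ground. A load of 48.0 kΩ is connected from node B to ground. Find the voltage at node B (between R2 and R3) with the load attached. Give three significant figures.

At node B, R3 is in parallel with the load: R3‖R_L = 3.607 kΩ.
Below node A the resistance is R2 + (R3‖R_L) = 15.61 kΩ, so V_A = 39.1 × 15.61/22.92 = 26.63 V.
Then V_B = V_A × (R3‖R_L)/(R2 + R3‖R_L) = 26.63 × 3.607/15.61 = 6.15 V.

V ≈ 6.15 V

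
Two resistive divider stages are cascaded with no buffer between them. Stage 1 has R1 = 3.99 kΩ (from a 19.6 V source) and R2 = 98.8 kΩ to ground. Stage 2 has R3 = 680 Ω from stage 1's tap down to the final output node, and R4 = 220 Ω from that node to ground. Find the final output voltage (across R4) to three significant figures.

Stage 2 presents R3+R4 = 900.0 Ω as a load on stage 1's tap.
Stage 1's lower leg becomes R2‖(R3+R4) = 891.9 Ω, so V_mid = 19.6 × 891.9/4882 = 3.581 V.
Stage 2 is itself unloaded: V_out = V_mid × R4/(R3+R4) = 3.581 × 220/900.0 = 0.875 V.

V_out ≈ 0.875 V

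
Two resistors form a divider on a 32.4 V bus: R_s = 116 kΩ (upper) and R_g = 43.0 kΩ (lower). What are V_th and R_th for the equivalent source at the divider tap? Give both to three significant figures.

V_th is the open-circuit tap voltage: 32.4 × 43.0/(116 + 43.0) = 8.76 V.
With the supply zeroed, R_s and R_g appear in parallel from the tap: R_th = R_s‖R_g = (116 × 43.0)/159.0 = 31.4 kΩ.

V_th = 8.76 V, R_th = 31.4 kΩ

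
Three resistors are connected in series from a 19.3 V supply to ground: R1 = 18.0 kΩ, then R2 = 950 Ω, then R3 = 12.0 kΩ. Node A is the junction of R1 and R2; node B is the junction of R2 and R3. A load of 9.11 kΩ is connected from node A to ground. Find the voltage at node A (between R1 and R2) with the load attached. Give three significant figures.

Below node A the series string R2+R3 = 12950 Ω sits in parallel with the 9110 Ω load: 5348 Ω.
V_A = 19.3 × 5348/(18000 + 5348) = 4.42 V.

V ≈ 4.42 V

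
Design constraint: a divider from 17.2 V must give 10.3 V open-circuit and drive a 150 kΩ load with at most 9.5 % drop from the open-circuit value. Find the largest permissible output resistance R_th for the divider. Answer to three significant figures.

R_th ≤ 15.7 kΩ

Loading drop = R_th/(R_th + R_L) ≤ 0.0950, so R_th ≤ R_L · ε/(1−ε) = 150 kΩ × 0.0950/0.9050 = 15.7 kΩ.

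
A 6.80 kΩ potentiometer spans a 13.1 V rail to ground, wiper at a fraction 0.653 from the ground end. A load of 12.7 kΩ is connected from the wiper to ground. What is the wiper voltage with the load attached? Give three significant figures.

The wiper splits the pot into (1−α)R = 2.360 kΩ above and αR = 4.440 kΩ below.
Lower section ‖ load = 3.290 kΩ.
V_wiper = 13.1 × 3.290/(2.360 + 3.290) = 7.63 V.

V ≈ 7.63 V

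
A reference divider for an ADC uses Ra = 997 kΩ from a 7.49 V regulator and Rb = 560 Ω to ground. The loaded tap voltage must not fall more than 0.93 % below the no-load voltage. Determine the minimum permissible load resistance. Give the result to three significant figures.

R_L(min) ≈ 59.6 kΩ

Output resistance R_th = Ra‖Rb = (997000 × 560)/997600 = 559.7 Ω.
The fractional drop is R_th/(R_th + R_L); requiring this ≤ 0.00930 gives R_L ≥ R_th(1/0.00930 − 1) = 559.7 × 106.5 = 59.6 kΩ.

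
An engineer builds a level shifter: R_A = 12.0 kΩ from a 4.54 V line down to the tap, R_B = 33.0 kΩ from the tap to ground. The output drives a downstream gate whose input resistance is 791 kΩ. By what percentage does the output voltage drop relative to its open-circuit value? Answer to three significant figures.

The divider's output (Thévenin) resistance is R_A‖R_B = 8.800 kΩ.
Fractional drop under load = R_th/(R_th + R_L) = 8.800 / (8.800 + 791) = 0.01100.
So the output falls by 1.10 %.

1.10 %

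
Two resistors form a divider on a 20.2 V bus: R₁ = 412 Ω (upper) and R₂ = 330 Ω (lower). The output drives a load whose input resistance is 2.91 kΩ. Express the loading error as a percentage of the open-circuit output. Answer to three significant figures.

The divider's output (Thévenin) resistance is R₁‖R₂ = 183.2 Ω.
Fractional drop under load = R_th/(R_th + R_L) = 183.2 / (183.2 + 2910) = 0.05924.
So the output falls by 5.92 %.

5.92 %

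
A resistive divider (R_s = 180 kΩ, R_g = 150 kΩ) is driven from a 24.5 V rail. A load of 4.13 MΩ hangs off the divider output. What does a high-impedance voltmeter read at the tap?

V_out ≈ 10.9 V

The load sits in parallel with R_g: R_g‖R_L = (150 × 4130) / (150 + 4130) = 144.7 kΩ.
V_out = 24.5 × 144.7 / (180 + 144.7) = 24.5 × 144.7/324.7 = 10.9 V.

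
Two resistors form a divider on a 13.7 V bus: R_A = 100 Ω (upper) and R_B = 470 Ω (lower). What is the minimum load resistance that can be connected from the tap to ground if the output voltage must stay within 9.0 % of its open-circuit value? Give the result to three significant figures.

Output resistance R_th = R_A‖R_B = (100 × 470)/570.0 = 82.46 Ω.
The fractional drop is R_th/(R_th + R_L); requiring this ≤ 0.0900 gives R_L ≥ R_th(1/0.0900 − 1) = 82.46 × 10.11 = 834 Ω.

R_L(min) ≈ 834 Ω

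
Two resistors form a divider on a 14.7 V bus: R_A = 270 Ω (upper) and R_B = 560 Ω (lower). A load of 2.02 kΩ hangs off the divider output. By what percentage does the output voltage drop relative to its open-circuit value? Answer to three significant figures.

Unloaded V = 14.7 × 560/830.0 = 9.9181 V.
Loaded: R_B‖R_L = 438.4 Ω, giving V = 14.7 × 438.4/708.4 = 9.0976 V.
Drop = (9.9181 − 9.0976) / 9.9181 = 8.27 %.

8.27 %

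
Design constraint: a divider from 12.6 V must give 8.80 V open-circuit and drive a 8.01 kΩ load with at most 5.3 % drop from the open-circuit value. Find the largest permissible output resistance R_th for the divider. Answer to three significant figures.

R_th ≤ 448 Ω

Loading drop = R_th/(R_th + R_L) ≤ 0.0530, so R_th ≤ R_L · ε/(1−ε) = 8.01 kΩ × 0.0530/0.9470 = 448 Ω.
(Any R1, R2 with R2/(R1+R2) = 0.698 and R1‖R2 ≤ 448 Ω will meet the spec.)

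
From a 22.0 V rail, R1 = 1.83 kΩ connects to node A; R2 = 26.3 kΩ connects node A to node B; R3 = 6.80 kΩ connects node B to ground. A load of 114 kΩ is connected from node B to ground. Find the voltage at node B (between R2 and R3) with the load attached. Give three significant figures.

V ≈ 4.09 V

At node B, R3 is in parallel with the load: R3‖R_L = 6.417 kΩ.
Below node A the resistance is R2 + (R3‖R_L) = 32.72 kΩ, so V_A = 22.0 × 32.72/34.55 = 20.83 V.
Then V_B = V_A × (R3‖R_L)/(R2 + R3‖R_L) = 20.83 × 6.417/32.72 = 4.09 V.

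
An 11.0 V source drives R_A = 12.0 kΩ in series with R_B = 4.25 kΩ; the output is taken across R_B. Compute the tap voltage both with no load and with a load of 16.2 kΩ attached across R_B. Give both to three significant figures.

Open-circuit: V = 11.0 × 4.25/(12.0 + 4.25) = 2.88 V.
With the load, R_B becomes R_B‖R_L = 3.367 kΩ, so V = 11.0 × 3.367/15.37 = 2.41 V.

Unloaded: 2.88 V; loaded: 2.41 V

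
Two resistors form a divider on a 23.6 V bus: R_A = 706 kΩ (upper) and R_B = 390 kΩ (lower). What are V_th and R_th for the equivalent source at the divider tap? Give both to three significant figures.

V_th is the open-circuit tap voltage: 23.6 × 390/(706 + 390) = 8.40 V.
With the supply zeroed, R_A and R_B appear in parallel from the tap: R_th = R_A‖R_B = (706 × 390)/1096 = 251 kΩ.

V_th = 8.40 V, R_th = 251 kΩ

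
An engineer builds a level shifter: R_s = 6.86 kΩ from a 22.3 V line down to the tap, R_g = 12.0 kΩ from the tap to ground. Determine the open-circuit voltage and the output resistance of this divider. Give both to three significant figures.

V_th = 14.2 V, R_th = 4.36 kΩ

V_th is the open-circuit tap voltage: 22.3 × 12.0/(6.86 + 12.0) = 14.2 V.
With the supply zeroed, R_s and R_g appear in parallel from the tap: R_th = R_s‖R_g = (6.86 × 12.0)/18.86 = 4.36 kΩ.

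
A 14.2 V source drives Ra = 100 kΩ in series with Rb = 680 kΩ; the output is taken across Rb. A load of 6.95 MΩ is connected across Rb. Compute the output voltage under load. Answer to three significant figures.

V_out ≈ 12.2 V

The load sits in parallel with Rb: Rb‖R_L = (680 × 6950) / (680 + 6950) = 619.4 kΩ.
V_out = 14.2 × 619.4 / (100 + 619.4) = 14.2 × 619.4/719.4 = 12.2 V.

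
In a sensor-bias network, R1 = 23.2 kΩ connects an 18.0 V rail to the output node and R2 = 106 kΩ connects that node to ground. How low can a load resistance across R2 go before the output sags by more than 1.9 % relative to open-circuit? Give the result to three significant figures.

R_L(min) ≈ 983 kΩ

Output resistance R_th = R1‖R2 = (23.2 × 106)/129.2 = 19.03 kΩ.
The fractional drop is R_th/(R_th + R_L); requiring this ≤ 0.0190 gives R_L ≥ R_th(1/0.0190 − 1) = 19.03 × 51.63 = 983 kΩ.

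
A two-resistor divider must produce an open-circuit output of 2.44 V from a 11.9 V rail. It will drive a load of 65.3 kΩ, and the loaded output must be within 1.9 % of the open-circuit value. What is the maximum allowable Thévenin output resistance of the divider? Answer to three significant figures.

R_th ≤ 1.26 kΩ

Loading drop = R_th/(R_th + R_L) ≤ 0.0190, so R_th ≤ R_L · ε/(1−ε) = 65.3 kΩ × 0.0190/0.9810 = 1.26 kΩ.
(Any R1, R2 with R2/(R1+R2) = 0.205 and R1‖R2 ≤ 1.26 kΩ will meet the spec.)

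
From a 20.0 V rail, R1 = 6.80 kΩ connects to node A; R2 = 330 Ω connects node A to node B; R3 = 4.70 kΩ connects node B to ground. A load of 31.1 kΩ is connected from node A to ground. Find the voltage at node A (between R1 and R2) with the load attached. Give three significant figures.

V ≈ 7.78 V

Below node A the series string R2+R3 = 5030 Ω sits in parallel with the 31100 Ω load: 4330 Ω.
V_A = 20.0 × 4330/(6800 + 4330) = 7.78 V.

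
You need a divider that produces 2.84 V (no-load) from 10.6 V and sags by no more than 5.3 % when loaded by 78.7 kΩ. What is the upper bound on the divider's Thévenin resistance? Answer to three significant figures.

Loading drop = R_th/(R_th + R_L) ≤ 0.0530, so R_th ≤ R_L · ε/(1−ε) = 78.7 kΩ × 0.0530/0.9470 = 4.40 kΩ.

R_th ≤ 4.40 kΩ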